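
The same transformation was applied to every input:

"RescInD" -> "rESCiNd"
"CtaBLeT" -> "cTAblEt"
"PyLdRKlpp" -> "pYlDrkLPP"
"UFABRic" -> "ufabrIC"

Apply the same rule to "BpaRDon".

The pattern: flip the case of every letter.
"BpaRDon" → "bPArdON".

bPArdON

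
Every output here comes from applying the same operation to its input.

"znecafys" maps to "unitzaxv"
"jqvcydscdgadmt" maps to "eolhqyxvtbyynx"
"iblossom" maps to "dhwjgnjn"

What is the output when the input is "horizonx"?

The transformation: shift every letter 5 places backward in the alphabet (wrapping around), then take characters alternately from the front and the back (1st, last, 2nd, 2nd-last, ...).
On "horizonx": the first step gives "cjmdujis", and the second then gives "csjimjdu".

csjimjdu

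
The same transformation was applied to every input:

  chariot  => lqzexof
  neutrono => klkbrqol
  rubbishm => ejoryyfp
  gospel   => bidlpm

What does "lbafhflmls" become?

ipiyxcecij

Rule — shift every letter 3 places backward in the alphabet (wrapping around), then move the last 2 characters to the front (rotate right by 2).
Applying both steps to "lbafhflmls": "iyxcecijip", then "ipiyxcecij".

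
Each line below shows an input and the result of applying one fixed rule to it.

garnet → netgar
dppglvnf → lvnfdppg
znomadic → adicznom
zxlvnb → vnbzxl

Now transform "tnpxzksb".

The pattern: swap the front and back halves of the string.
For "tnpxzksb" the result is "zksbtnpx".

zksbtnpx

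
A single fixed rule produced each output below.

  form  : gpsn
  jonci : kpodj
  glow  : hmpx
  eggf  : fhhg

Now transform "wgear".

xhfbs

The pattern: shift every letter 1 place forward in the alphabet (wrapping around).
Applying that to "wgear" gives "xhfbs".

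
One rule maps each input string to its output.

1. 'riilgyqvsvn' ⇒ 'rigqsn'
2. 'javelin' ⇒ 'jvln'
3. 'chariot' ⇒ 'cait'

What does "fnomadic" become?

Rule — keep every other character starting from the first (positions 1st, 3rd, 5th, ...).
For "fnomadic" the result is "foai".

foai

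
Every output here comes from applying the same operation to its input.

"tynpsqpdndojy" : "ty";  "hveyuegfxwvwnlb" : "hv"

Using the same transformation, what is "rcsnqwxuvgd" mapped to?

The rule is to keep only the first 2 characters.
On "rcsnqwxuvgd" that produces "rc".

rc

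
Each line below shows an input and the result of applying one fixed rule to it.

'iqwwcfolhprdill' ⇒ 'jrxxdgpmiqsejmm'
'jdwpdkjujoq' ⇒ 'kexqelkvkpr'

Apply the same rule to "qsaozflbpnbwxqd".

What's happening: shift every letter 1 place forward in the alphabet (wrapping around).
"qsaozflbpnbwxqd" → "rtbpagmcqocxyre".

rtbpagmcqocxyre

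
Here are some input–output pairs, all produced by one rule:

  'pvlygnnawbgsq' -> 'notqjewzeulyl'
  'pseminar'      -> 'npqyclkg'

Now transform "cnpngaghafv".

atldnylfeey

The transformation: take characters alternately from the front and the back (1st, last, 2nd, 2nd-last, ...), then shift every letter 2 places backward in the alphabet (wrapping around).
Applying that to "cnpngaghafv" gives "atldnylfeey".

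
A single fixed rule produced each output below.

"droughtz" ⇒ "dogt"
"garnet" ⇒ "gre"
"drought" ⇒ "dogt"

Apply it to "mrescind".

mecn

In each case the input is transformed by: keep every other character starting from the first (positions 1st, 3rd, 5th, ...).
Doing the same to "mrescind": "mecn".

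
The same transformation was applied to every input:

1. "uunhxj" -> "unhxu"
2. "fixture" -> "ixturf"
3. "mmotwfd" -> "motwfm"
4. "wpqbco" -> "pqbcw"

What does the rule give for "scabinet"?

The rule is to swap the first and last characters, then delete the first character.
Starting from "scabinet": after the first operation, "tcabines"; after the second, "cabines".
(Check on "wpqbco": → "opqbcw" → "pqbcw" ✓)

cabines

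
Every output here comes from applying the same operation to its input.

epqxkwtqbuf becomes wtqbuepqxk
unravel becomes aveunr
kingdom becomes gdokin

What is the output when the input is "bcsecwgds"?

cwgdbcse

Looking at the pairs, the operation is to delete the last character, then swap the front and back halves of the string.
Applying both steps to "bcsecwgds": "bcsecwgd", then "cwgdbcse".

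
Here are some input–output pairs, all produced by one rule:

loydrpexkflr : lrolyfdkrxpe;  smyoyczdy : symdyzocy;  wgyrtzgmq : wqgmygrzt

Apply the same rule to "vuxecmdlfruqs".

The pattern: take characters alternately from the front and the back (1st, last, 2nd, 2nd-last, ...).
For "vuxecmdlfruqs" the result is "vsuqxuercfmld".

vsuqxuercfmld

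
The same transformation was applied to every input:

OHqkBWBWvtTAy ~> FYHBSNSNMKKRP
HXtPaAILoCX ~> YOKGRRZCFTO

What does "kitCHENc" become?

BZKTYVET

What's happening: shift every letter 9 places backward in the alphabet (wrapping around), then convert every letter to uppercase.
On "kitCHENc": the first step gives "bzkTYVEt", and the second then gives "BZKTYVET".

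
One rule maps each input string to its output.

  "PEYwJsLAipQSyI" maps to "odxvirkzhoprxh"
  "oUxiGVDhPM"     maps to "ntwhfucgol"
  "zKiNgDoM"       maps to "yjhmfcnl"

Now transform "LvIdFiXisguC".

Each output is the input with this applied: shift every letter 1 place backward in the alphabet (wrapping around), then convert every letter to lowercase.
Applying that to "LvIdFiXisguC" gives "kuhcehwhrftb".
(Check on "oUxiGVDhPM": → "nTwhFUCgOL" → "ntwhfucgol" ✓)

kuhcehwhrftb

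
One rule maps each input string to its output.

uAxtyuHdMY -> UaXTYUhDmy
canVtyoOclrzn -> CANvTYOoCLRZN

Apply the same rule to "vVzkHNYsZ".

Rule — flip the case of every letter.
"vVzkHNYsZ" → "VvZKhnySz".

VvZKhnySz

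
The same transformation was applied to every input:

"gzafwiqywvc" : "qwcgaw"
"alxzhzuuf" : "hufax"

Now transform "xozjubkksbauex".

Looking at the pairs, the operation is to keep every other character starting from the first (positions 1st, 3rd, 5th, ...), then move the last 3 characters to the front (rotate right by 3).
"xozjubkksbauex" → "xzuksae" → "saexzuk".

saexzuk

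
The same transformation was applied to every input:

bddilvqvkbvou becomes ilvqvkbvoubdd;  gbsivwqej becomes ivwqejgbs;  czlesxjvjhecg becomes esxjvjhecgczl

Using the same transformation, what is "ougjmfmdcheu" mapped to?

The pattern: move the first 3 characters to the end (rotate left by 3).
On "ougjmfmdcheu" that produces "jmfmdcheuoug".

jmfmdcheuoug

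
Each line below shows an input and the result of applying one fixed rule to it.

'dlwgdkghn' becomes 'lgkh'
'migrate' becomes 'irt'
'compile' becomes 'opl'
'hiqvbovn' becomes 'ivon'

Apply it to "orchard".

The transformation: keep every other character starting from the second (positions 2nd, 4th, 6th, ...).
"orchard" → "rhr".

rhr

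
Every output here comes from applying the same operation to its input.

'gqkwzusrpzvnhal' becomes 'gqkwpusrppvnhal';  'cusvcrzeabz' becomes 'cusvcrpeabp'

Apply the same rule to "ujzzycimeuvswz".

ujppycimeuvswp

Each output is the input with this applied: replace every "z" with "p".
On "ujzzycimeuvswz" that produces "ujppycimeuvswp".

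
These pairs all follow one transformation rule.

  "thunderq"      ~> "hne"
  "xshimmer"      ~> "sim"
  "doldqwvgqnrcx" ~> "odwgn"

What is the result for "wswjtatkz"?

The rule is to keep every other character starting from the second (positions 2nd, 4th, 6th, ...), then delete the last character.
Applying both steps to "wswjtatkz": "sjak", then "sja".

sja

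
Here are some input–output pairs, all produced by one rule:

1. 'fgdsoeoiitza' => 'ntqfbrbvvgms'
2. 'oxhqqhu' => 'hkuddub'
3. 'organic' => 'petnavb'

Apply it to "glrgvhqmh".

uyetiudzt

Each output is the input with this applied: shift every letter 13 places forward in the alphabet (wrapping around) — i.e. ROT13, then swap the first and last characters.
Applying both steps to "glrgvhqmh": "tyetiudzu", then "uyetiudzt".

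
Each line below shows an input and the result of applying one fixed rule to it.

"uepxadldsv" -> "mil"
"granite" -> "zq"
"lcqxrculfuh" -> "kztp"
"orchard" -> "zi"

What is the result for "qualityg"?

cqo

The transformation: keep one character in every 3, starting at position 2 (positions 2nd, 5th, 8th, ...), then shift every letter 8 places forward in the alphabet (wrapping around).
Starting from "qualityg": after the first operation, "uig"; after the second, "cqo".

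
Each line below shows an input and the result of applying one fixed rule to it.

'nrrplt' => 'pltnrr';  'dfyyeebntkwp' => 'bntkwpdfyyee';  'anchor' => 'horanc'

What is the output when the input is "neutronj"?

Looking at the pairs, the operation is to swap the front and back halves of the string.
Applying that to "neutronj" gives "ronjneut".

ronjneut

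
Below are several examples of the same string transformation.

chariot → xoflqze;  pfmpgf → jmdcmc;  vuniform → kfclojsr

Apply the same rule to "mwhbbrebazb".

What's happening: shift every letter 3 places backward in the alphabet (wrapping around), then move the first 2 characters to the end (rotate left by 2).
Working it through for "mwhbbrebazb": intermediate "jteyyobyxwy", final "eyyobyxwyjt".

eyyobyxwyjt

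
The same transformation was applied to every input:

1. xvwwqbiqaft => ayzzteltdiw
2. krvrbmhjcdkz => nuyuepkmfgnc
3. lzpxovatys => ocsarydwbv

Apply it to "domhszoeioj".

grpkvcrhlrm

In each case the input is transformed by: shift every letter 3 places forward in the alphabet (wrapping around).
Applying that to "domhszoeioj" gives "grpkvcrhlrm".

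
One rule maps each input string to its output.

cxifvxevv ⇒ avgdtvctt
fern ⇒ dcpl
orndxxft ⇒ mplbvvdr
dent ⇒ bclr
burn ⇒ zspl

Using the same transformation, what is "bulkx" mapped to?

zsjiv

The transformation: shift every letter 2 places backward in the alphabet (wrapping around).
For "bulkx" the result is "zsjiv".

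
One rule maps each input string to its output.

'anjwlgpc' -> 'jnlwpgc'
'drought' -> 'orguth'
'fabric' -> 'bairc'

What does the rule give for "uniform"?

inofmr

Rule — delete the first character, then swap each adjacent pair of characters (1↔2, 3↔4, ...).
Applying that to "uniform" gives "inofmr".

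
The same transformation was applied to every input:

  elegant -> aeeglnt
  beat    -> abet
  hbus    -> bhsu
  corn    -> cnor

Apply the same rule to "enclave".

What's happening: sort the characters into alphabetical order.
"enclave" → "aceelnv".

aceelnv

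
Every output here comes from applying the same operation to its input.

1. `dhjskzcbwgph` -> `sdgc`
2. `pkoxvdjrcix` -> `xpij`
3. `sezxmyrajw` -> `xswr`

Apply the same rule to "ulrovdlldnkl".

Each output is the input with this applied: keep one character in every 3, starting at position 1 (positions 1st, 4th, 7th, ...), then swap each adjacent pair of characters (1↔2, 3↔4, ...).
On "ulrovdlldnkl": the first step gives "uoln", and the second then gives "ounl".

ounl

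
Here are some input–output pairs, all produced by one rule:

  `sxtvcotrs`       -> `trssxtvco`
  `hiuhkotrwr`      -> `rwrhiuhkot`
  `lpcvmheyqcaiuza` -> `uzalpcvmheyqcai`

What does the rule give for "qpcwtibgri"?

What's happening: move the last 3 characters to the front (rotate right by 3).
Applying that to "qpcwtibgri" gives "griqpcwtib".

griqpcwtib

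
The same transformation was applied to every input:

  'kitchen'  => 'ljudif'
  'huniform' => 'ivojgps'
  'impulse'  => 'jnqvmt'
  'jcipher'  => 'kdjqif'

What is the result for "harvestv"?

ibswftu

Each output is the input with this applied: delete the last character, then shift every letter 1 place forward in the alphabet (wrapping around).
For "harvestv", step one produces "harvest"; step two turns that into "ibswftu".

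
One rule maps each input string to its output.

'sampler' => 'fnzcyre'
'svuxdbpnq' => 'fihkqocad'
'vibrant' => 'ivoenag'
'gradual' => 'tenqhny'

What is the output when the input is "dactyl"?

qnpgly

Rule — shift every letter 13 places forward in the alphabet (wrapping around) — i.e. ROT13.
"dactyl" → "qnpgly".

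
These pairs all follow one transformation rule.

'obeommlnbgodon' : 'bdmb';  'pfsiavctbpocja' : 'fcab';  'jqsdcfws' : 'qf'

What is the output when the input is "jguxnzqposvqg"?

gvnp

The rule is to take characters alternately from the front and the back (1st, last, 2nd, 2nd-last, ...), then keep one character in every 3, starting at position 3 (positions 3rd, 6th, 9th, ...).
For "jguxnzqposvqg", step one produces "jggquvxsnozpq"; step two turns that into "gvnp".
(Check on "jqsdcfws": → "jsqwsfdc" → "qf" ✓)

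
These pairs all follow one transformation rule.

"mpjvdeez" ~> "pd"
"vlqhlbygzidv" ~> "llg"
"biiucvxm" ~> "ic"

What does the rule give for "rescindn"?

Rule — keep one character in every 3, starting at position 2 (positions 2nd, 5th, 8th, ...), then delete the last character.
Working it through for "rescindn": intermediate "ein", final "ei".

ei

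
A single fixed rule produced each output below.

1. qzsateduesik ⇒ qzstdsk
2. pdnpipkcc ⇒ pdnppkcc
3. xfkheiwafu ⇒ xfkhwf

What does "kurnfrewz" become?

krnfrwz

The rule is to remove every vowel.
For "kurnfrewz" the result is "krnfrwz".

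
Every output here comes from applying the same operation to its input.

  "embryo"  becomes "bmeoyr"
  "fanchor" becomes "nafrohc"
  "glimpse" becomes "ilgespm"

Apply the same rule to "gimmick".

migkcim

In each case the input is transformed by: move the first 3 characters to the end (rotate left by 3), then reverse the string.
Starting from "gimmick": after the first operation, "mickgim"; after the second, "migkcim".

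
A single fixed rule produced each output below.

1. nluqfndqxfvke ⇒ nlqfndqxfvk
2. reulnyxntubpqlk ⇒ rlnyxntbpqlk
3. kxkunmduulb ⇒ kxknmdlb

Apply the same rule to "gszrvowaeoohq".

gszrvwhq

Rule — remove every vowel.
"gszrvowaeoohq" → "gszrvwhq".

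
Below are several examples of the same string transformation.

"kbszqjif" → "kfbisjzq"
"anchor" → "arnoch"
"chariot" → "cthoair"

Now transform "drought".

Rule — take characters alternately from the front and the back (1st, last, 2nd, 2nd-last, ...).
On "drought" that produces "dtrhogu".

dtrhogu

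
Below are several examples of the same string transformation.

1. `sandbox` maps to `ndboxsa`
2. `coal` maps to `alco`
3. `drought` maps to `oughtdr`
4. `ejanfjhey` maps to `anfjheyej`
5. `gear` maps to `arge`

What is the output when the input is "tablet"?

bletta

The pattern: move the first 2 characters to the end (rotate left by 2).
Doing the same to "tablet": "bletta".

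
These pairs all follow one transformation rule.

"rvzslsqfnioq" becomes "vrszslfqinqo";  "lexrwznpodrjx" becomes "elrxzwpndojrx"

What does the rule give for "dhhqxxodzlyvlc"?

Looking at the pairs, the operation is to swap each adjacent pair of characters (1↔2, 3↔4, ...).
So "dhhqxxodzlyvlc" becomes "hdqhxxdolzvycl".

hdqhxxdolzvycl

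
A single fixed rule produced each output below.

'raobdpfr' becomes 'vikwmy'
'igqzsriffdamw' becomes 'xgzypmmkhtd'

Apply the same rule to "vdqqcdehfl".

The rule is to shift every letter 7 places forward in the alphabet (wrapping around), then delete the first 2 characters.
"vdqqcdehfl" → "ckxxjkloms" → "xxjkloms".
(Check on "raobdpfr": → "yhvikwmy" → "vikwmy" ✓)

xxjkloms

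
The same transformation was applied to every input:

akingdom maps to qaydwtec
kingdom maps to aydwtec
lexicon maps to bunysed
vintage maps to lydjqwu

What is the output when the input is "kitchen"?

Looking at the pairs, the operation is to shift every letter 10 places backward in the alphabet (wrapping around).
"kitchen" → "ayjsxud".

ayjsxud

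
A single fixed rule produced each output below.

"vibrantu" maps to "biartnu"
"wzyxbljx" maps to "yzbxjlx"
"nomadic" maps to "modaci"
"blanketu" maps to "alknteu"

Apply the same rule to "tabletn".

baelnt

The transformation: delete the first character, then swap each adjacent pair of characters (1↔2, 3↔4, ...).
Starting from "tabletn": after the first operation, "abletn"; after the second, "baelnt".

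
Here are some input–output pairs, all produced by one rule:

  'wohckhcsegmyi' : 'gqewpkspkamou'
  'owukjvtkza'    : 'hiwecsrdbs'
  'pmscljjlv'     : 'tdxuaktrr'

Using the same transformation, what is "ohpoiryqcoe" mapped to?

wmwpxwqzgyk

Looking at the pairs, the operation is to shift every letter 8 places forward in the alphabet (wrapping around), then move the last 2 characters to the front (rotate right by 2).
"ohpoiryqcoe" → "wpxwqzgykwm" → "wmwpxwqzgyk".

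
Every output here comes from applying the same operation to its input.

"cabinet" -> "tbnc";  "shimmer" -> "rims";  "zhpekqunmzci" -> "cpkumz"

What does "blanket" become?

takb

What's happening: keep every other character starting from the first (positions 1st, 3rd, 5th, ...), then swap the first and last characters.
Applying both steps to "blanket": "bakt", then "takb".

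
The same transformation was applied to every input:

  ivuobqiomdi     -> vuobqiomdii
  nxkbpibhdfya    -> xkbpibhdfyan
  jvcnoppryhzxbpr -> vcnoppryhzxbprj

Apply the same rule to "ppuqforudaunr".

puqforudaunrp

Looking at the pairs, the operation is to move the first character to the end.
Doing the same to "ppuqforudaunr": "puqforudaunrp".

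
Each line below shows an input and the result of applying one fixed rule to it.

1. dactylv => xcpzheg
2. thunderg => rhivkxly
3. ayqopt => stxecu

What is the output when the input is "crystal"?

wxepgvc

The transformation: shift every letter 4 places forward in the alphabet (wrapping around), then move the first 3 characters to the end (rotate left by 3).
Applying both steps to "crystal": "gvcwxep", then "wxepgvc".
(Check on "thunderg": → "xlyrhivk" → "rhivkxly" ✓)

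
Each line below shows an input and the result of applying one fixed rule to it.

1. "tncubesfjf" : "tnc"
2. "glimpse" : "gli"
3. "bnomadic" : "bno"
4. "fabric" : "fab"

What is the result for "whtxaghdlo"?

Looking at the pairs, the operation is to keep only the first 3 characters.
Doing the same to "whtxaghdlo": "wht".

wht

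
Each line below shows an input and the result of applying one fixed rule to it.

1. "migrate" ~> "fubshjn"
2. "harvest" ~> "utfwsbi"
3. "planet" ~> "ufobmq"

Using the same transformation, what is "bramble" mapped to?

fmcnbsc

The transformation: shift every letter 1 place forward in the alphabet (wrapping around), then reverse the string.
Applying both steps to "bramble": "csbncmf", then "fmcnbsc".
(Check on "planet": → "qmbofu" → "ufobmq" ✓)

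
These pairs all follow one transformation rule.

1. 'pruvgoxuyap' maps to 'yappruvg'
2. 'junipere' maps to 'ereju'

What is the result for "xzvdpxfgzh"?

What's happening: move the last 3 characters to the front (rotate right by 3), then delete the last 3 characters.
On "xzvdpxfgzh": the first step gives "gzhxzvdpxf", and the second then gives "gzhxzvd".

gzhxzvd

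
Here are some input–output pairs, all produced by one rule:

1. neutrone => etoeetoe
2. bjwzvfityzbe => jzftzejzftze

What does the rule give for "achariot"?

Each output is the input with this applied: keep every other character starting from the second (positions 2nd, 4th, 6th, ...), then write the whole string twice.
On "achariot": the first step gives "cait", and the second then gives "caitcait".

caitcait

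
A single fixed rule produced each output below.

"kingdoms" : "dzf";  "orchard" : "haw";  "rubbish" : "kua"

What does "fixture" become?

Each output is the input with this applied: keep one character in every 3, starting at position 1 (positions 1st, 4th, 7th, ...), then shift every letter 7 places backward in the alphabet (wrapping around).
For "fixture", step one produces "fte"; step two turns that into "ymx".
(Check on "rubbish": → "rbh" → "kua" ✓)

ymx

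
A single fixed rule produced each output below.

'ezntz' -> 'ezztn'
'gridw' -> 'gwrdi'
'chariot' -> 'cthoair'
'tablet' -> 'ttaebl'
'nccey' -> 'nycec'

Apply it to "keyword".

The transformation: take characters alternately from the front and the back (1st, last, 2nd, 2nd-last, ...).
So "keyword" becomes "kderyow".

kderyow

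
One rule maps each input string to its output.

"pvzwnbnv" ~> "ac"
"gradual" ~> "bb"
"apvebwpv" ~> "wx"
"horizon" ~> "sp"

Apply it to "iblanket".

What's happening: shift every letter 1 place forward in the alphabet (wrapping around), then keep one character in every 3, starting at position 3 (positions 3rd, 6th, 9th, ...).
Applying both steps to "iblanket": "jcmbolfu", then "ml".
(Check on "pvzwnbnv": → "qwaxocow" → "ac" ✓)

ml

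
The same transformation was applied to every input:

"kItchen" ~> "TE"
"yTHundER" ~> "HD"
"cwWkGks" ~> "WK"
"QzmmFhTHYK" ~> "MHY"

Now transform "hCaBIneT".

The rule is to keep one character in every 3, starting at position 3 (positions 3rd, 6th, 9th, ...), then convert every letter to uppercase.
Applying that to "hCaBIneT" gives "AN".

AN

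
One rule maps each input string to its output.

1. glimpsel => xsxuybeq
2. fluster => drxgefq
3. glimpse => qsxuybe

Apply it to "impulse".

quybgxe

The rule is to shift every letter 12 places forward in the alphabet (wrapping around), then move the last character to the front.
Doing the same to "impulse": "quybgxe".
(Check on "fluster": → "rxgefqd" → "drxgefq" ✓)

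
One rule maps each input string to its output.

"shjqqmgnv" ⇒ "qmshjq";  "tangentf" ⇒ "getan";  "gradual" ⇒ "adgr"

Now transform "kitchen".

The transformation: delete the last 3 characters, then move the last 2 characters to the front (rotate right by 2).
Working it through for "kitchen": intermediate "kitc", final "tcki".
(Check on "gradual": → "grad" → "adgr" ✓)

tcki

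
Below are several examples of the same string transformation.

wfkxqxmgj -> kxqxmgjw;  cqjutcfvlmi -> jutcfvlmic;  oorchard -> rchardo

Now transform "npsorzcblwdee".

sorzcblwdeen

The pattern: move the first 2 characters to the end (rotate left by 2), then delete the last character.
Applying both steps to "npsorzcblwdee": "sorzcblwdeenp", then "sorzcblwdeen".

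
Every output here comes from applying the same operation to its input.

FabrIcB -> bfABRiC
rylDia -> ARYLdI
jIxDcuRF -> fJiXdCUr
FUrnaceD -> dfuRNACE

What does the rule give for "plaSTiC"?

Looking at the pairs, the operation is to flip the case of every letter, then move the last character to the front.
Applying both steps to "plaSTiC": "PLAstIc", then "cPLAstI".

cPLAstI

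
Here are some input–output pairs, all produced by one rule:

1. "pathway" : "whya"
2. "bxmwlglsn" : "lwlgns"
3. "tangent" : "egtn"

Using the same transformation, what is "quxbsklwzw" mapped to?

sblkzww

In each case the input is transformed by: delete the first 3 characters, then swap each adjacent pair of characters (1↔2, 3↔4, ...).
"quxbsklwzw" → "bsklwzw" → "sblkzww".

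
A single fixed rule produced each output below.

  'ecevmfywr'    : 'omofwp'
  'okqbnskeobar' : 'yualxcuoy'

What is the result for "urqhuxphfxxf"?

The transformation: shift every letter 10 places forward in the alphabet (wrapping around), then delete the last 3 characters.
For "urqhuxphfxxf", step one produces "ebarehzrphhp"; step two turns that into "ebarehzrp".
(Check on "okqbnskeobar": → "yualxcuoylkb" → "yualxcuoy" ✓)

ebarehzrp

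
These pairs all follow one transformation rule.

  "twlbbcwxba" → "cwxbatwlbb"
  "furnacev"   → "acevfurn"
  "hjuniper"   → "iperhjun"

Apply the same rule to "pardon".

The transformation: swap the front and back halves of the string.
Doing the same to "pardon": "donpar".

donpar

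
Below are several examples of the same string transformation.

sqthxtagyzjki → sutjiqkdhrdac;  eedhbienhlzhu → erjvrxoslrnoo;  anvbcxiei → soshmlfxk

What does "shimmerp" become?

zbowwsrc

The rule is to shift every letter 10 places forward in the alphabet (wrapping around), then reverse the string.
Applying both steps to "shimmerp": "crswwobz", then "zbowwsrc".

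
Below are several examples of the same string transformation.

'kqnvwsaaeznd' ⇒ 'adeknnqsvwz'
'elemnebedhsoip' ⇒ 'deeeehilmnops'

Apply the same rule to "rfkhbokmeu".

efhkkmoru

Each output is the input with this applied: sort the characters into alphabetical order, then delete the first character.
Working it through for "rfkhbokmeu": intermediate "befhkkmoru", final "efhkkmoru".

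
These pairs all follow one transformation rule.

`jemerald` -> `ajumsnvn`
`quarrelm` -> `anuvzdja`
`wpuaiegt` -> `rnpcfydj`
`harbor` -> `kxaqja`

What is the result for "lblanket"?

What's happening: swap the front and back halves of the string, then shift every letter 9 places forward in the alphabet (wrapping around).
For "lblanket", step one produces "nketlbla"; step two turns that into "wtncukuj".

wtncukuj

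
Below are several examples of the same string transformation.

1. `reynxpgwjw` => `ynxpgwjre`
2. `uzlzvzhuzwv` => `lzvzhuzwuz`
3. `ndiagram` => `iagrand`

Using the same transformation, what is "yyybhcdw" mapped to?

ybhcdyy

The rule is to delete the last character, then move the first 2 characters to the end (rotate left by 2).
For "yyybhcdw" the result is "ybhcdyy".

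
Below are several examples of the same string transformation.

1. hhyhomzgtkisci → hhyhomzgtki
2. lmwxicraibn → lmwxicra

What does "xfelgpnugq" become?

In each case the input is transformed by: delete the last 3 characters.
Doing the same to "xfelgpnugq": "xfelgpn".

xfelgpn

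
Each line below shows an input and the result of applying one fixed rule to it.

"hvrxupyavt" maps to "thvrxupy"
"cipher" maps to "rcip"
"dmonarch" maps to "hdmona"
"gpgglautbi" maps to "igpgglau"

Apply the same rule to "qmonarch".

hqmona

What's happening: move the last 3 characters to the front (rotate right by 3), then delete the first 2 characters.
"qmonarch" → "hqmona".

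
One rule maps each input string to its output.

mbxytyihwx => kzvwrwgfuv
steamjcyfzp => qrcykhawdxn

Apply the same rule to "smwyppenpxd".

Rule — shift every letter 2 places backward in the alphabet (wrapping around).
On "smwyppenpxd" that produces "qkuwnnclnvb".

qkuwnnclnvb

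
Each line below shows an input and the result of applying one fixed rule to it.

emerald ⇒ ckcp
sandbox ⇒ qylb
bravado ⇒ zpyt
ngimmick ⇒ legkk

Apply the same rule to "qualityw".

osyjg

In each case the input is transformed by: delete the last 3 characters, then shift every letter 2 places backward in the alphabet (wrapping around).
For "qualityw", step one produces "quali"; step two turns that into "osyjg".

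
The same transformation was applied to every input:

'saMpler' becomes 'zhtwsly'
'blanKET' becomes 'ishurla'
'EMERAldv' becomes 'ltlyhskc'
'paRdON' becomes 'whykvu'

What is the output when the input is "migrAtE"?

tpnyhal

Rule — shift every letter 7 places forward in the alphabet (wrapping around), then convert every letter to lowercase.
For "migrAtE", step one produces "tpnyHaL"; step two turns that into "tpnyhal".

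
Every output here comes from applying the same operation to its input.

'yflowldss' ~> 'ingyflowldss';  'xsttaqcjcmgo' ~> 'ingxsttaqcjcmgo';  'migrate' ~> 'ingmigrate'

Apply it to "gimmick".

inggimmick

Each output is the input with this applied: prepend "ing".
So "gimmick" becomes "inggimmick".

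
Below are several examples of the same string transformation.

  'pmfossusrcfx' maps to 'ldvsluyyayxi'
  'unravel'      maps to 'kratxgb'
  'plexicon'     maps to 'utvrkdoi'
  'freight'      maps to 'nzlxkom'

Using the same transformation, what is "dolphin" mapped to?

Each output is the input with this applied: move the last 2 characters to the front (rotate right by 2), then shift every letter 6 places forward in the alphabet (wrapping around).
For "dolphin", step one produces "indolph"; step two turns that into "otjurvn".

otjurvn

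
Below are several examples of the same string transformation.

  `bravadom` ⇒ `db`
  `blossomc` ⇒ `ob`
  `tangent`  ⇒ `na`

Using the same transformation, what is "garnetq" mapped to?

ta

What's happening: move the first 3 characters to the end (rotate left by 3), then keep one character in every 3, starting at position 3 (positions 3rd, 6th, 9th, ...).
On "garnetq": the first step gives "netqgar", and the second then gives "ta".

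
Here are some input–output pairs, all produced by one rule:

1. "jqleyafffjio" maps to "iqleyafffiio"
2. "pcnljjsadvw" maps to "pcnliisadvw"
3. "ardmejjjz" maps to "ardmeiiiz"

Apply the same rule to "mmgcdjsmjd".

mmgcdismid

The pattern: replace every "j" with "i".
For "mmgcdjsmjd" the result is "mmgcdismid".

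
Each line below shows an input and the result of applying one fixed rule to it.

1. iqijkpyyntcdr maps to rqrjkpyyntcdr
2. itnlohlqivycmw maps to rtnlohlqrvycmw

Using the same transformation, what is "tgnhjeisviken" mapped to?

tgnhjersvrken

The rule is to replace every "i" with "r".
So "tgnhjeisviken" becomes "tgnhjersvrken".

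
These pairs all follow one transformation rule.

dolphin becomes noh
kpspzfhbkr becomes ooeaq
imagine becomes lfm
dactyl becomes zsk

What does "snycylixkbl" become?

The transformation: shift every letter 1 place backward in the alphabet (wrapping around), then keep every other character starting from the second (positions 2nd, 4th, 6th, ...).
So "snycylixkbl" becomes "mbkwa".

mbkwa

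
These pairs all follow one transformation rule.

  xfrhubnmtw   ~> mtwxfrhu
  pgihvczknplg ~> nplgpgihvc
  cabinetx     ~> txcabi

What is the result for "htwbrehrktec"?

What's happening: swap the front and back halves of the string, then delete the first 2 characters.
Applying both steps to "htwbrehrktec": "hrktechtwbre", then "ktechtwbre".

ktechtwbre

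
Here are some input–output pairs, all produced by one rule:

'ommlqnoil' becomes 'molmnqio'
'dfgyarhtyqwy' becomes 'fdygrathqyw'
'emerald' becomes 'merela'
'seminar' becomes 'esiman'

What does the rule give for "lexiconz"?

elixocn

In each case the input is transformed by: delete the last character, then swap each adjacent pair of characters (1↔2, 3↔4, ...).
So "lexiconz" becomes "elixocn".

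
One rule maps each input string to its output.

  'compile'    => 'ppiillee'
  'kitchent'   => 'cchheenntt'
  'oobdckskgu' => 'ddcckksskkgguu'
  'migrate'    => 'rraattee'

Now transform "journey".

Rule — delete the first 3 characters, then double every character.
Applying both steps to "journey": "rney", then "rrnneeyy".

rrnneeyy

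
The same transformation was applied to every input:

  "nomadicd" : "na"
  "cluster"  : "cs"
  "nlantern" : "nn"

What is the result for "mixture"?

mt

The transformation: move the last 2 characters to the front (rotate right by 2), then keep one character in every 3, starting at position 3 (positions 3rd, 6th, 9th, ...).
For "mixture", step one produces "remixtu"; step two turns that into "mt".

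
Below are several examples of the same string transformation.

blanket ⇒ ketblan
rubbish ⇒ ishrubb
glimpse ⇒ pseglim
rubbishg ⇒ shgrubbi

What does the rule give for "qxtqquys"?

uysqxtqq

Rule — move the last 3 characters to the front (rotate right by 3).
For "qxtqquys" the result is "uysqxtqq".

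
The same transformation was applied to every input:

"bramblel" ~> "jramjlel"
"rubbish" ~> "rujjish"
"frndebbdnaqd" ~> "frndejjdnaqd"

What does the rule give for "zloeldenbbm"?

zloeldenjjm

Each output is the input with this applied: replace every "b" with "j".
For "zloeldenbbm" the result is "zloeldenjjm".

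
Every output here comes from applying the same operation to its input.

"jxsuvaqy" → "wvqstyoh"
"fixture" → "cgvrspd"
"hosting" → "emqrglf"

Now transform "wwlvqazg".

The pattern: shift every letter 2 places backward in the alphabet (wrapping around), then swap the first and last characters.
For "wwlvqazg", step one produces "uujtoyxe"; step two turns that into "eujtoyxu".

eujtoyxu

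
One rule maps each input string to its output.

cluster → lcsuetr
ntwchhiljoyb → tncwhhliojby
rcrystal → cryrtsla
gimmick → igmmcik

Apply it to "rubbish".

The pattern: swap each adjacent pair of characters (1↔2, 3↔4, ...).
So "rubbish" becomes "urbbsih".

urbbsih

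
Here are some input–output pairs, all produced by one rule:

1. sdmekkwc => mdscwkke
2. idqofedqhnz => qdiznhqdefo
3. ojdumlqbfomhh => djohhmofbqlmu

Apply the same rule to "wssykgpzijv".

Each output is the input with this applied: reverse the string, then move the last 3 characters to the front (rotate right by 3).
For "wssykgpzijv", step one produces "vjizpgkyssw"; step two turns that into "sswvjizpgky".

sswvjizpgky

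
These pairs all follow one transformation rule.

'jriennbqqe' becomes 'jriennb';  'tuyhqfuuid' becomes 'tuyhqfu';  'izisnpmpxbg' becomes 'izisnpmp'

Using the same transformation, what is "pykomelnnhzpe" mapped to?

Looking at the pairs, the operation is to delete the last 3 characters.
On "pykomelnnhzpe" that produces "pykomelnnh".

pykomelnnh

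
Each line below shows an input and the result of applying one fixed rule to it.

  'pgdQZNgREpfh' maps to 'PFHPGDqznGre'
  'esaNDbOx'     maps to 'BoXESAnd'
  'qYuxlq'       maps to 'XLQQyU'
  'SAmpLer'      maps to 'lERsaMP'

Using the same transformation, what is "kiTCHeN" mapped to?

hEnKItc

What's happening: move the last 3 characters to the front (rotate right by 3), then flip the case of every letter.
"kiTCHeN" → "HeNkiTC" → "hEnKItc".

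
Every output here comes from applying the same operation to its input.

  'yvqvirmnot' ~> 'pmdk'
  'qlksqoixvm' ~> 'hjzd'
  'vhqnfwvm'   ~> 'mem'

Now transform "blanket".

The rule is to shift every letter 9 places backward in the alphabet (wrapping around), then keep one character in every 3, starting at position 1 (positions 1st, 4th, 7th, ...).
On "blanket": the first step gives "screbvk", and the second then gives "sek".

sek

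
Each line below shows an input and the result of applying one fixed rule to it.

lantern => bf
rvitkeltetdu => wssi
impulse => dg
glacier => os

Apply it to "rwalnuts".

oi

The rule is to shift every letter 12 places backward in the alphabet (wrapping around), then keep one character in every 3, starting at position 3 (positions 3rd, 6th, 9th, ...).
For "rwalnuts", step one produces "fkozbihg"; step two turns that into "oi".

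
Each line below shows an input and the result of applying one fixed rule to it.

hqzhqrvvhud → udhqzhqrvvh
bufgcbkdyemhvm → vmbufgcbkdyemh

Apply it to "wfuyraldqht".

The transformation: move the last 2 characters to the front (rotate right by 2).
Doing the same to "wfuyraldqht": "htwfuyraldq".

htwfuyraldq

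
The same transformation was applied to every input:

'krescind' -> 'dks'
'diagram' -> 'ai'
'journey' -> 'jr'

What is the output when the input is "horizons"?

Looking at the pairs, the operation is to sort the characters into alphabetical order, then keep one character in every 3, starting at position 2 (positions 2nd, 5th, 8th, ...).
Working it through for "horizons": intermediate "hinoorsz", final "ioz".

ioz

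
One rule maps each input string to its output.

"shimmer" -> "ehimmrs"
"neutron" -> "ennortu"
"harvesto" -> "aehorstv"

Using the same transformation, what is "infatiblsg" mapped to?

Rule — sort the characters into alphabetical order.
Doing the same to "infatiblsg": "abfgiilnst".

abfgiilnst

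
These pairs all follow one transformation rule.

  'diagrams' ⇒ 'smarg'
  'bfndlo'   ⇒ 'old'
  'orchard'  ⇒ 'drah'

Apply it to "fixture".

erut

Each output is the input with this applied: delete the first 3 characters, then reverse the string.
On "fixture": the first step gives "ture", and the second then gives "erut".
(Check on "diagrams": → "grams" → "smarg" ✓)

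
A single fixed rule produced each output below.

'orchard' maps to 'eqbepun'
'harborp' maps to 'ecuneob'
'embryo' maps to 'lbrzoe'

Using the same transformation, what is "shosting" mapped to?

atfubfgv

Looking at the pairs, the operation is to move the last 2 characters to the front (rotate right by 2), then shift every letter 13 places forward in the alphabet (wrapping around) — i.e. ROT13.
"shosting" → "atfubfgv".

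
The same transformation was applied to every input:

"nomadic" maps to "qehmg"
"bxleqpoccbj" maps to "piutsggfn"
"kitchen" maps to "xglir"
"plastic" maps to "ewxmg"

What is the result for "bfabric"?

What's happening: delete the first 2 characters, then shift every letter 4 places forward in the alphabet (wrapping around).
On "bfabric" that produces "efvmg".

efvmg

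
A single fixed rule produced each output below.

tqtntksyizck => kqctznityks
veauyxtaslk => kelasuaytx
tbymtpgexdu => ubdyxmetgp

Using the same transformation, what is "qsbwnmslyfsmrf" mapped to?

Each output is the input with this applied: take characters alternately from the front and the back (1st, last, 2nd, 2nd-last, ...), then delete the first character.
Starting from "qsbwnmslyfsmrf": after the first operation, "qfsrbmwsnfmysl"; after the second, "fsrbmwsnfmysl".

fsrbmwsnfmysl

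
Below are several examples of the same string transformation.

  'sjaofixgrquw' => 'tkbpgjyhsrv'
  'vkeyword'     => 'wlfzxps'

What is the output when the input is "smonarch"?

tnpobsd

The rule is to delete the last character, then shift every letter 1 place forward in the alphabet (wrapping around).
"smonarch" → "tnpobsd".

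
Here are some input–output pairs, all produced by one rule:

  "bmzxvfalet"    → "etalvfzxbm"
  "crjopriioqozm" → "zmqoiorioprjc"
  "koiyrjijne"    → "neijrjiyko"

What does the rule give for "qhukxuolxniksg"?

sgikxnolxuukqh

The transformation: reverse the string, then swap each adjacent pair of characters (1↔2, 3↔4, ...).
Applying both steps to "qhukxuolxniksg": "gskinxlouxkuhq", then "sgikxnolxuukqh".
(Check on "koiyrjijne": → "enjijryiok" → "neijrjiyko" ✓)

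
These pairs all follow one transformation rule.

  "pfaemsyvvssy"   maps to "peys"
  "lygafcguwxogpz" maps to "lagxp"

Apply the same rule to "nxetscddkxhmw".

ntdxw

Looking at the pairs, the operation is to keep one character in every 3, starting at position 1 (positions 1st, 4th, 7th, ...).
Applying that to "nxetscddkxhmw" gives "ntdxw".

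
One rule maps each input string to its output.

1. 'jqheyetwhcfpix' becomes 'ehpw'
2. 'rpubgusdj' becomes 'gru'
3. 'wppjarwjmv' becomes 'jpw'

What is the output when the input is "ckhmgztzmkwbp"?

The pattern: sort the characters into alphabetical order, then keep one character in every 3, starting at position 3 (positions 3rd, 6th, 9th, ...).
On "ckhmgztzmkwbp" that produces "gkpz".

gkpz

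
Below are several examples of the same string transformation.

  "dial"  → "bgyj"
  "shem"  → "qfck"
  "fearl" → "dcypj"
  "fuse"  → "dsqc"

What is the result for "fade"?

The pattern: shift every letter 2 places backward in the alphabet (wrapping around).
Applying that to "fade" gives "dybc".

dybc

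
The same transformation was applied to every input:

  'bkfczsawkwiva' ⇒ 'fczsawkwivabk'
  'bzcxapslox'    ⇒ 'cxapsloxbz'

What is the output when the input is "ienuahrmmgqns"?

The transformation: move the first 2 characters to the end (rotate left by 2).
Doing the same to "ienuahrmmgqns": "nuahrmmgqnsie".

nuahrmmgqnsie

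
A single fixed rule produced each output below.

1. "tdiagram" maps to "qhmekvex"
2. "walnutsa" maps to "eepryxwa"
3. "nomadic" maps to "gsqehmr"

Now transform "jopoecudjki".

What's happening: shift every letter 4 places forward in the alphabet (wrapping around), then swap the first and last characters.
"jopoecudjki" → "nstsigyhnom" → "mstsigyhnon".

mstsigyhnon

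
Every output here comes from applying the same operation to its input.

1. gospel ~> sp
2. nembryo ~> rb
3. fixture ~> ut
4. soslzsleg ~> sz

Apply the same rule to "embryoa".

Each output is the input with this applied: take characters alternately from the front and the back (1st, last, 2nd, 2nd-last, ...), then keep only the last 2 characters.
For "embryoa", step one produces "eamobyr"; step two turns that into "yr".

yr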